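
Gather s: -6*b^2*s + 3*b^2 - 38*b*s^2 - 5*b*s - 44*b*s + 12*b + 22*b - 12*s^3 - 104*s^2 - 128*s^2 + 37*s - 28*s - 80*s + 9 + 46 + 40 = 3*b^2 + 34*b - 12*s^3 + s^2*(-38*b - 232) + s*(-6*b^2 - 49*b - 71) + 95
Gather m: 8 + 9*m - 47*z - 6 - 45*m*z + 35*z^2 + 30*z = m*(9 - 45*z) + 35*z^2 - 17*z + 2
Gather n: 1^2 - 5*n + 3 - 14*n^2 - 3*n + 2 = -14*n^2 - 8*n + 6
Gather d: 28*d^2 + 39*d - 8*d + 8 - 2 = 28*d^2 + 31*d + 6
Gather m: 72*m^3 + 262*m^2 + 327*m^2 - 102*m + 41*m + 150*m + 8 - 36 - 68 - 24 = 72*m^3 + 589*m^2 + 89*m - 120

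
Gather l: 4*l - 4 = 4*l - 4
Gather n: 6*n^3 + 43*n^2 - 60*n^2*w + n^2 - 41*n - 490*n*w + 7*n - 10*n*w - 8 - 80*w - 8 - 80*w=6*n^3 + n^2*(44 - 60*w) + n*(-500*w - 34) - 160*w - 16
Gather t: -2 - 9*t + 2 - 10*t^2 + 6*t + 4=-10*t^2 - 3*t + 4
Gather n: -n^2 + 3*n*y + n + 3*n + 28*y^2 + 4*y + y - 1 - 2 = -n^2 + n*(3*y + 4) + 28*y^2 + 5*y - 3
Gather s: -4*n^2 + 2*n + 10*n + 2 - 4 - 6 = -4*n^2 + 12*n - 8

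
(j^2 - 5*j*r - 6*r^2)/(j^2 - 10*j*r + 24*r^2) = (-j - r)/(-j + 4*r)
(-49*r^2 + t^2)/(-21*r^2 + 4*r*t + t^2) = (7*r - t)/(3*r - t)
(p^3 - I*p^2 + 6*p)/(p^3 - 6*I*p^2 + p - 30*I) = p/(p - 5*I)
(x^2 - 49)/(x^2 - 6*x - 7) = (x + 7)/(x + 1)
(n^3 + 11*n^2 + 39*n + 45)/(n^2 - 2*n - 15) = (n^2 + 8*n + 15)/(n - 5)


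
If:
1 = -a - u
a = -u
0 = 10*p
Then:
No Solution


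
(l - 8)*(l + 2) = l^2 - 6*l - 16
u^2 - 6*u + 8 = (u - 4)*(u - 2)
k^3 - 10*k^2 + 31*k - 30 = (k - 5)*(k - 3)*(k - 2)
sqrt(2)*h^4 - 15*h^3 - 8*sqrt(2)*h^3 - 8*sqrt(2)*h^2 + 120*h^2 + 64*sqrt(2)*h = h*(h - 8)*(h - 8*sqrt(2))*(sqrt(2)*h + 1)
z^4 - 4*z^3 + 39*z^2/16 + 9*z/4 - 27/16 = (z - 3)*(z - 1)*(z - 3/4)*(z + 3/4)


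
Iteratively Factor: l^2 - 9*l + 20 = (l - 5)*(l - 4)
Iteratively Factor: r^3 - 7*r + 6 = (r - 2)*(r^2 + 2*r - 3) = (r - 2)*(r + 3)*(r - 1)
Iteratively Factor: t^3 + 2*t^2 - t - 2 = (t + 1)*(t^2 + t - 2) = (t - 1)*(t + 1)*(t + 2)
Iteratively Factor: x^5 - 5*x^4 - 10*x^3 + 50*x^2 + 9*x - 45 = (x - 5)*(x^4 - 10*x^2 + 9) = (x - 5)*(x + 3)*(x^3 - 3*x^2 - x + 3) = (x - 5)*(x + 1)*(x + 3)*(x^2 - 4*x + 3) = (x - 5)*(x - 3)*(x + 1)*(x + 3)*(x - 1)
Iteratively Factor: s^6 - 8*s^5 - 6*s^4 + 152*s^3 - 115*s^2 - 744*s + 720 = (s + 3)*(s^5 - 11*s^4 + 27*s^3 + 71*s^2 - 328*s + 240) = (s - 5)*(s + 3)*(s^4 - 6*s^3 - 3*s^2 + 56*s - 48) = (s - 5)*(s + 3)^2*(s^3 - 9*s^2 + 24*s - 16) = (s - 5)*(s - 4)*(s + 3)^2*(s^2 - 5*s + 4) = (s - 5)*(s - 4)*(s - 1)*(s + 3)^2*(s - 4)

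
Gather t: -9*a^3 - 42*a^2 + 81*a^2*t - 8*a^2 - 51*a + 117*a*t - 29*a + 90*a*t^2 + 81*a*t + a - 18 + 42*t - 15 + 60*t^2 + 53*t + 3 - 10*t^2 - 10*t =-9*a^3 - 50*a^2 - 79*a + t^2*(90*a + 50) + t*(81*a^2 + 198*a + 85) - 30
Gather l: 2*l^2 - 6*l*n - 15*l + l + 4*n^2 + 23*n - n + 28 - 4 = 2*l^2 + l*(-6*n - 14) + 4*n^2 + 22*n + 24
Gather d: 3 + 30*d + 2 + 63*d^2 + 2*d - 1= 63*d^2 + 32*d + 4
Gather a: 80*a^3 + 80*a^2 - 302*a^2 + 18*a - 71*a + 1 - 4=80*a^3 - 222*a^2 - 53*a - 3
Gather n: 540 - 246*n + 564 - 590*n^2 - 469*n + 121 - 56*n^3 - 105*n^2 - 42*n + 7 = -56*n^3 - 695*n^2 - 757*n + 1232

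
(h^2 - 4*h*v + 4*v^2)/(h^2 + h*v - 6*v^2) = (h - 2*v)/(h + 3*v)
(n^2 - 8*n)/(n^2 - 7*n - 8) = n/(n + 1)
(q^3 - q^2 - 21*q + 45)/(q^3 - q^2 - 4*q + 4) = (q^3 - q^2 - 21*q + 45)/(q^3 - q^2 - 4*q + 4)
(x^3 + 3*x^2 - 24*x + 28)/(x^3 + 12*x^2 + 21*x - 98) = (x - 2)/(x + 7)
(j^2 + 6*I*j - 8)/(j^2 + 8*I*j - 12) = (j + 4*I)/(j + 6*I)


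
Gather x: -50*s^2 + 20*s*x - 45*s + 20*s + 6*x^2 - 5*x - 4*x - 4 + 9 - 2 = -50*s^2 - 25*s + 6*x^2 + x*(20*s - 9) + 3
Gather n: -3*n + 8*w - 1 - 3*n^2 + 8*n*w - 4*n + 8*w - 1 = -3*n^2 + n*(8*w - 7) + 16*w - 2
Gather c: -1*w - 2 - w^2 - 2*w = -w^2 - 3*w - 2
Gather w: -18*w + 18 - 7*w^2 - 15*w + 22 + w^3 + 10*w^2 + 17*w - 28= w^3 + 3*w^2 - 16*w + 12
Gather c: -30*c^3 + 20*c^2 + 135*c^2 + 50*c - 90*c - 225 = -30*c^3 + 155*c^2 - 40*c - 225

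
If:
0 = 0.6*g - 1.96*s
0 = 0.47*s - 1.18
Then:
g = 8.20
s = 2.51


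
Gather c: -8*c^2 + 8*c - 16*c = -8*c^2 - 8*c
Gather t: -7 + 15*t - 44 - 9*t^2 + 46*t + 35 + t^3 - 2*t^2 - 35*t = t^3 - 11*t^2 + 26*t - 16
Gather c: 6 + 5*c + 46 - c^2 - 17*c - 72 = -c^2 - 12*c - 20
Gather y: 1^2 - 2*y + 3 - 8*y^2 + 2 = -8*y^2 - 2*y + 6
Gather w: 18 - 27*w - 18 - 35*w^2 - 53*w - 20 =-35*w^2 - 80*w - 20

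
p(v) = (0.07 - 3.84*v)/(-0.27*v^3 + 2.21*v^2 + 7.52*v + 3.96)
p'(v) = (0.07 - 3.84*v)*(0.81*v^2 - 4.42*v - 7.52)/(-0.27*v^3 + 2.21*v^2 + 7.52*v + 3.96)^2 - 3.84/(-0.27*v^3 + 2.21*v^2 + 7.52*v + 3.96)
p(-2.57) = 2.61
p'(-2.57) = 5.27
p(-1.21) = -3.31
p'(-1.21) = 0.41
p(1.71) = -0.30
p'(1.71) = -0.00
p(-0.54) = 3.66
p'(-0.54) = -37.10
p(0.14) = -0.09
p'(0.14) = -0.61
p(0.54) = -0.23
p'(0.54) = -0.18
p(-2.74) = 1.93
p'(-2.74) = 3.04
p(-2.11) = 17.45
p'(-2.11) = 193.49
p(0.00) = 0.02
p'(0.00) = -1.00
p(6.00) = -0.33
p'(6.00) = -0.03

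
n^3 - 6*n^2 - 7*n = n*(n - 7)*(n + 1)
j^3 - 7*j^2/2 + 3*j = j*(j - 2)*(j - 3/2)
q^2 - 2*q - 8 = (q - 4)*(q + 2)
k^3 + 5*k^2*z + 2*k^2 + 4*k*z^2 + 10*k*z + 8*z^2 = (k + 2)*(k + z)*(k + 4*z)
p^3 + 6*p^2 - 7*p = p*(p - 1)*(p + 7)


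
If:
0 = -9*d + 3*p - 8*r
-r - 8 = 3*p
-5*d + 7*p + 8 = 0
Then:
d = -29/9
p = -31/9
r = 7/3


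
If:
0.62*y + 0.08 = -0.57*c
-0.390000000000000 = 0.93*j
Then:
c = -1.08771929824561*y - 0.140350877192982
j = -0.42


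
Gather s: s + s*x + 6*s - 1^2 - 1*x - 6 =s*(x + 7) - x - 7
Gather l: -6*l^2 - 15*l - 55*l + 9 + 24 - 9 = -6*l^2 - 70*l + 24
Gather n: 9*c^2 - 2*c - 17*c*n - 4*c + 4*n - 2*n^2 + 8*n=9*c^2 - 6*c - 2*n^2 + n*(12 - 17*c)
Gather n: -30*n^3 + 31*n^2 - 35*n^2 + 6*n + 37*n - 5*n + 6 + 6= -30*n^3 - 4*n^2 + 38*n + 12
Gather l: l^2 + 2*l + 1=l^2 + 2*l + 1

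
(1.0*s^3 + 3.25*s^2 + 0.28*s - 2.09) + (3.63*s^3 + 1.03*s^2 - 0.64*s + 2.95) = 4.63*s^3 + 4.28*s^2 - 0.36*s + 0.86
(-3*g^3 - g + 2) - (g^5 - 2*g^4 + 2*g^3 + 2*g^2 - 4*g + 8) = -g^5 + 2*g^4 - 5*g^3 - 2*g^2 + 3*g - 6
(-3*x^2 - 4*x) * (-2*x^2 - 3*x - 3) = 6*x^4 + 17*x^3 + 21*x^2 + 12*x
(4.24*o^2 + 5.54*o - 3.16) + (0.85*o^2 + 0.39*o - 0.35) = 5.09*o^2 + 5.93*o - 3.51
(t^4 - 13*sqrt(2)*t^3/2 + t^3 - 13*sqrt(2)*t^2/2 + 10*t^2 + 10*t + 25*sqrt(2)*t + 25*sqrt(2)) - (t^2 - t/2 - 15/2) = t^4 - 13*sqrt(2)*t^3/2 + t^3 - 13*sqrt(2)*t^2/2 + 9*t^2 + 21*t/2 + 25*sqrt(2)*t + 15/2 + 25*sqrt(2)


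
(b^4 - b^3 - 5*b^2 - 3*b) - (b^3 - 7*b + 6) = b^4 - 2*b^3 - 5*b^2 + 4*b - 6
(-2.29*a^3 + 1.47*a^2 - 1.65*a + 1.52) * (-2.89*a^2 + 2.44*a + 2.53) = 6.6181*a^5 - 9.8359*a^4 + 2.5616*a^3 - 4.6997*a^2 - 0.465699999999999*a + 3.8456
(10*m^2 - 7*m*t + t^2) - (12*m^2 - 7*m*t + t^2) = -2*m^2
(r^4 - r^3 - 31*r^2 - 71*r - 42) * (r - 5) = r^5 - 6*r^4 - 26*r^3 + 84*r^2 + 313*r + 210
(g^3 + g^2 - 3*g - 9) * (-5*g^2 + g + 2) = -5*g^5 - 4*g^4 + 18*g^3 + 44*g^2 - 15*g - 18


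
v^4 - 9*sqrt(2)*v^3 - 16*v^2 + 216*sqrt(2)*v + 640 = (v - 8*sqrt(2))*(v - 5*sqrt(2))*(v + 2*sqrt(2))^2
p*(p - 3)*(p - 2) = p^3 - 5*p^2 + 6*p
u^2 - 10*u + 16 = (u - 8)*(u - 2)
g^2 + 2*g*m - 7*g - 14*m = (g - 7)*(g + 2*m)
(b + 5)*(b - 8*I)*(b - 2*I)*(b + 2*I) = b^4 + 5*b^3 - 8*I*b^3 + 4*b^2 - 40*I*b^2 + 20*b - 32*I*b - 160*I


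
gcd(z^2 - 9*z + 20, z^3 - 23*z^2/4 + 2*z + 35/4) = z - 5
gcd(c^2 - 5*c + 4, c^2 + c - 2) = c - 1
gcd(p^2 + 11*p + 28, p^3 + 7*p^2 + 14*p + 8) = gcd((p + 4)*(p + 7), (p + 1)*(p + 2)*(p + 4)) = p + 4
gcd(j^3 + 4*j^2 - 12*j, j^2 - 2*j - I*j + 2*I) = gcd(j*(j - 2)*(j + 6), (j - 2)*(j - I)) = j - 2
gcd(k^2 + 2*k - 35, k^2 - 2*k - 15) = k - 5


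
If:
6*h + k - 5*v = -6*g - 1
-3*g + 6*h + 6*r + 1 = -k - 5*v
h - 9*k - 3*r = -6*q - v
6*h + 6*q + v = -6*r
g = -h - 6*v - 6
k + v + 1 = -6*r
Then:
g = -636/661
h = 117/1322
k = -79/2644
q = 387/5288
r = -51/2644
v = -2259/2644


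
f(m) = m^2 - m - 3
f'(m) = 2*m - 1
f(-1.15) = -0.53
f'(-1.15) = -3.30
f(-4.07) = 17.63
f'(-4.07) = -9.14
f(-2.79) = 7.57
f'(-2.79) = -6.58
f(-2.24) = 4.26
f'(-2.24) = -5.48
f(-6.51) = 45.89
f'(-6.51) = -14.02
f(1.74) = -1.71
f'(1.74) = 2.48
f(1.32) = -2.58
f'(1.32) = 1.64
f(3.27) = 4.42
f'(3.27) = 5.54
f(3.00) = 3.00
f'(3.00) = 5.00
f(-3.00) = 9.00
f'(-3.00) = -7.00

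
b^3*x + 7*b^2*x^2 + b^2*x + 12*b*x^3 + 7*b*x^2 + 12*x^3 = (b + 3*x)*(b + 4*x)*(b*x + x)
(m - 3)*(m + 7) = m^2 + 4*m - 21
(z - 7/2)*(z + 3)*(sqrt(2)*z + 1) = sqrt(2)*z^3 - sqrt(2)*z^2/2 + z^2 - 21*sqrt(2)*z/2 - z/2 - 21/2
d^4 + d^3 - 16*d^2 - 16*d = d*(d - 4)*(d + 1)*(d + 4)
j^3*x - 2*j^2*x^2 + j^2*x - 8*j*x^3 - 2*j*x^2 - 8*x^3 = (j - 4*x)*(j + 2*x)*(j*x + x)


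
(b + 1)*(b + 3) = b^2 + 4*b + 3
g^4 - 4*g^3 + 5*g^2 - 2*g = g*(g - 2)*(g - 1)^2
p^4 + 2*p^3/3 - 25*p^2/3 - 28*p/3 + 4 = (p - 3)*(p - 1/3)*(p + 2)^2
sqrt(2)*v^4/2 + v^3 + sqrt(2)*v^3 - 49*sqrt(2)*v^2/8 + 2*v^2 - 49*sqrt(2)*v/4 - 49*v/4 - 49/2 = (v - 7/2)*(v + 7/2)*(v + sqrt(2))*(sqrt(2)*v/2 + sqrt(2))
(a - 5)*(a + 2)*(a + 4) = a^3 + a^2 - 22*a - 40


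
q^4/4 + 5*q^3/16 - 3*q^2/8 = q^2*(q/4 + 1/2)*(q - 3/4)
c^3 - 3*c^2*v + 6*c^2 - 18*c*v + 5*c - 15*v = (c + 1)*(c + 5)*(c - 3*v)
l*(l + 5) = l^2 + 5*l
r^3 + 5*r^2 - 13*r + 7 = (r - 1)^2*(r + 7)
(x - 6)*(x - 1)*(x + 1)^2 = x^4 - 5*x^3 - 7*x^2 + 5*x + 6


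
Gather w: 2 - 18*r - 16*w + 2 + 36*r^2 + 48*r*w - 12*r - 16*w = 36*r^2 - 30*r + w*(48*r - 32) + 4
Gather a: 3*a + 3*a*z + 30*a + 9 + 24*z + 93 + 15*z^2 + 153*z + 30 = a*(3*z + 33) + 15*z^2 + 177*z + 132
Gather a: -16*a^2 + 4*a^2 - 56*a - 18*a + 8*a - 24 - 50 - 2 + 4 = -12*a^2 - 66*a - 72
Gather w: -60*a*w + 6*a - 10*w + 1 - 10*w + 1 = 6*a + w*(-60*a - 20) + 2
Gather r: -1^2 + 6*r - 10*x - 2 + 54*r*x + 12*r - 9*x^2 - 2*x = r*(54*x + 18) - 9*x^2 - 12*x - 3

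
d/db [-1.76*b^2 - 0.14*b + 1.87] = -3.52*b - 0.14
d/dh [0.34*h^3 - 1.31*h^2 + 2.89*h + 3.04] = 1.02*h^2 - 2.62*h + 2.89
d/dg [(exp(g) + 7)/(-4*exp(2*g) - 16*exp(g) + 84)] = exp(g)/(4*(exp(2*g) - 6*exp(g) + 9))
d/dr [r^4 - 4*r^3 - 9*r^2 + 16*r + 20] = 4*r^3 - 12*r^2 - 18*r + 16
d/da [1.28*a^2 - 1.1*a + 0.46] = 2.56*a - 1.1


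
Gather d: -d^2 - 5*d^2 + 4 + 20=24 - 6*d^2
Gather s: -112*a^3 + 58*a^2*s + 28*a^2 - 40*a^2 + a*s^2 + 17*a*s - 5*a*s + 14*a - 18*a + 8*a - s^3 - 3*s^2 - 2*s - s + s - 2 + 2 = -112*a^3 - 12*a^2 + 4*a - s^3 + s^2*(a - 3) + s*(58*a^2 + 12*a - 2)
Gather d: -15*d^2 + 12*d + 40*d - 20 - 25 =-15*d^2 + 52*d - 45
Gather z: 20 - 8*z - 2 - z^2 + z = -z^2 - 7*z + 18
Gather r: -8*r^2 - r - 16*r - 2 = -8*r^2 - 17*r - 2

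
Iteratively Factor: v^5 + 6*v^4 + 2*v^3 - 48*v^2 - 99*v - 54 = (v - 3)*(v^4 + 9*v^3 + 29*v^2 + 39*v + 18) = (v - 3)*(v + 3)*(v^3 + 6*v^2 + 11*v + 6) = (v - 3)*(v + 1)*(v + 3)*(v^2 + 5*v + 6) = (v - 3)*(v + 1)*(v + 2)*(v + 3)*(v + 3)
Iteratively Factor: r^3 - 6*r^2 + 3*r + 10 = (r - 5)*(r^2 - r - 2) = (r - 5)*(r + 1)*(r - 2)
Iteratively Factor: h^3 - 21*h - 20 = (h + 1)*(h^2 - h - 20) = (h - 5)*(h + 1)*(h + 4)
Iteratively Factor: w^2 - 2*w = (w)*(w - 2)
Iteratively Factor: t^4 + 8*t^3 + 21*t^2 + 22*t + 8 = (t + 2)*(t^3 + 6*t^2 + 9*t + 4) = (t + 2)*(t + 4)*(t^2 + 2*t + 1) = (t + 1)*(t + 2)*(t + 4)*(t + 1)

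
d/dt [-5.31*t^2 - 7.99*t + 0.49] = -10.62*t - 7.99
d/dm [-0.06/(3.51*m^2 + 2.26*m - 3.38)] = (0.4212*m + 0.1356)/(3.51*m^2 + 2.26*m - 3.38)^2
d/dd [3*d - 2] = 3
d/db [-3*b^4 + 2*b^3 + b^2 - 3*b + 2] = -12*b^3 + 6*b^2 + 2*b - 3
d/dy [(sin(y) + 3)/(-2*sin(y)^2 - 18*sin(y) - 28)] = (sin(y)^2 + 6*sin(y) + 13)*cos(y)/(2*(sin(y)^2 + 9*sin(y) + 14)^2)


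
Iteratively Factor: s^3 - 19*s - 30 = (s - 5)*(s^2 + 5*s + 6) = (s - 5)*(s + 3)*(s + 2)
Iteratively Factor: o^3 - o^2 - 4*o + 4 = (o + 2)*(o^2 - 3*o + 2) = (o - 1)*(o + 2)*(o - 2)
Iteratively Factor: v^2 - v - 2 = (v + 1)*(v - 2)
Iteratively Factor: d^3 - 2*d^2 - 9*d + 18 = (d + 3)*(d^2 - 5*d + 6) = (d - 2)*(d + 3)*(d - 3)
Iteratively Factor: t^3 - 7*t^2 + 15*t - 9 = (t - 3)*(t^2 - 4*t + 3) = (t - 3)^2*(t - 1)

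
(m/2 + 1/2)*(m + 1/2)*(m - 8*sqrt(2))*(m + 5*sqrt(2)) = m^4/2 - 3*sqrt(2)*m^3/2 + 3*m^3/4 - 159*m^2/4 - 9*sqrt(2)*m^2/4 - 60*m - 3*sqrt(2)*m/4 - 20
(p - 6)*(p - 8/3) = p^2 - 26*p/3 + 16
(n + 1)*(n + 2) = n^2 + 3*n + 2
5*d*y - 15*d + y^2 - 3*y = (5*d + y)*(y - 3)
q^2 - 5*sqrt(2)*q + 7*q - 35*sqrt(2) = (q + 7)*(q - 5*sqrt(2))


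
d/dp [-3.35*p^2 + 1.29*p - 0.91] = 1.29 - 6.7*p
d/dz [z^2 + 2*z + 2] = 2*z + 2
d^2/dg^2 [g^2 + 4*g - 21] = 2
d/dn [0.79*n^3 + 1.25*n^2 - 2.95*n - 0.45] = 2.37*n^2 + 2.5*n - 2.95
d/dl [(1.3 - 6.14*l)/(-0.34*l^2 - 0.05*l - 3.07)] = (-2.0876*l^2 + 0.884*l + 18.9148)/(0.1156*l^4 + 0.034*l^3 + 2.0901*l^2 + 0.307*l + 9.4249)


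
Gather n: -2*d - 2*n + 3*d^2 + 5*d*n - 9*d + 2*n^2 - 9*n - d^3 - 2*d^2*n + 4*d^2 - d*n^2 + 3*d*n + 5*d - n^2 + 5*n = -d^3 + 7*d^2 - 6*d + n^2*(1 - d) + n*(-2*d^2 + 8*d - 6)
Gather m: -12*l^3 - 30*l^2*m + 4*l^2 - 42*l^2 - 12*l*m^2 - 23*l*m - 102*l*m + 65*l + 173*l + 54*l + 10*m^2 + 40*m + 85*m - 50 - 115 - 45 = -12*l^3 - 38*l^2 + 292*l + m^2*(10 - 12*l) + m*(-30*l^2 - 125*l + 125) - 210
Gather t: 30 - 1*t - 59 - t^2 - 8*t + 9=-t^2 - 9*t - 20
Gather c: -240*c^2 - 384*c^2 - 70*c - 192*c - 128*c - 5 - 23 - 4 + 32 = -624*c^2 - 390*c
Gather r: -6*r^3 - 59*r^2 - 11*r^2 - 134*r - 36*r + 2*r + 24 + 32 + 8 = -6*r^3 - 70*r^2 - 168*r + 64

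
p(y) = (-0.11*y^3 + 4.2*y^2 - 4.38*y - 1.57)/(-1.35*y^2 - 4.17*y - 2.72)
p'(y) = (2.7*y + 4.17)*(-0.11*y^3 + 4.2*y^2 - 4.38*y - 1.57)/(-1.35*y^2 - 4.17*y - 2.72)^2 + (-0.33*y^2 + 8.4*y - 4.38)/(-1.35*y^2 - 4.17*y - 2.72) = (0.1485*y^4 + 0.917399999999999*y^3 - 22.5294*y^2 - 27.087*y + 5.3667)/(1.8225*y^4 + 11.259*y^3 + 24.7329*y^2 + 22.6848*y + 7.3984)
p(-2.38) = -77.15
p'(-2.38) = -334.17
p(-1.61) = 34.04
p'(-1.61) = -50.13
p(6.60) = -1.36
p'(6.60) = -0.08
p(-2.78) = -29.11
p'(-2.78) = -42.81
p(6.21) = -1.32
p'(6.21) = -0.09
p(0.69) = 0.42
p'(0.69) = -0.61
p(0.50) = 0.53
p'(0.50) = -0.52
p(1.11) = 0.16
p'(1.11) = -0.63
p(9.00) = -1.46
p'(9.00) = -0.02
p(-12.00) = -5.75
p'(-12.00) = -0.07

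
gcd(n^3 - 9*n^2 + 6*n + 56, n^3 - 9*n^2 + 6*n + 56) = n^3 - 9*n^2 + 6*n + 56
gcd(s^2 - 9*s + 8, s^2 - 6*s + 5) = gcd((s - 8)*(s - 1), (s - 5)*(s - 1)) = s - 1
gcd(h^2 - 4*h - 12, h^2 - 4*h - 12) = h^2 - 4*h - 12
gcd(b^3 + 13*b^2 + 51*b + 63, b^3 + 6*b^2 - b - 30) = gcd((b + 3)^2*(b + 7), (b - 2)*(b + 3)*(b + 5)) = b + 3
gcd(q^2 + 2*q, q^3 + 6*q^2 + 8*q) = q^2 + 2*q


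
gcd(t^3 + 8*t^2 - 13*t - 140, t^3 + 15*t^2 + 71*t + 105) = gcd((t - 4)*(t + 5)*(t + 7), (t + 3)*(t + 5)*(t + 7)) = t^2 + 12*t + 35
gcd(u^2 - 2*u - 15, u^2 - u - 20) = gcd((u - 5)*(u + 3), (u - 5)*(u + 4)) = u - 5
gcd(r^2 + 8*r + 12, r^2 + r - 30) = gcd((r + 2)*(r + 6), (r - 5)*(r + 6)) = r + 6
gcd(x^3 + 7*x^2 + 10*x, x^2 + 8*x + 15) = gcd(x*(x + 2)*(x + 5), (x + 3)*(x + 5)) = x + 5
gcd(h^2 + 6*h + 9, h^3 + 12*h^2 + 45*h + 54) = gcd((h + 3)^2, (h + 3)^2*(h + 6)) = h^2 + 6*h + 9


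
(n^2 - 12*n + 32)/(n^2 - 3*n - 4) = (n - 8)/(n + 1)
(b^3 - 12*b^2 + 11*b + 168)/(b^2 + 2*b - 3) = (b^2 - 15*b + 56)/(b - 1)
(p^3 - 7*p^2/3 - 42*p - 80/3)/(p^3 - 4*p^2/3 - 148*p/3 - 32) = (p + 5)/(p + 6)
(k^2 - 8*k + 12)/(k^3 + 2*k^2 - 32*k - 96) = (k - 2)/(k^2 + 8*k + 16)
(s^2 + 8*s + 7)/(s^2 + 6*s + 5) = (s + 7)/(s + 5)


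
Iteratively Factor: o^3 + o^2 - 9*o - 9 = (o - 3)*(o^2 + 4*o + 3) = (o - 3)*(o + 3)*(o + 1)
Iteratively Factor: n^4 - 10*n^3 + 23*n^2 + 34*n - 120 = (n - 5)*(n^3 - 5*n^2 - 2*n + 24) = (n - 5)*(n - 3)*(n^2 - 2*n - 8) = (n - 5)*(n - 4)*(n - 3)*(n + 2)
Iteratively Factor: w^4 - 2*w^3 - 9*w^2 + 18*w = (w - 3)*(w^3 + w^2 - 6*w) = w*(w - 3)*(w^2 + w - 6) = w*(w - 3)*(w + 3)*(w - 2)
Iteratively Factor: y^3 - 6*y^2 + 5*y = (y - 1)*(y^2 - 5*y) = (y - 5)*(y - 1)*(y)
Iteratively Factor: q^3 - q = (q - 1)*(q^2 + q) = (q - 1)*(q + 1)*(q)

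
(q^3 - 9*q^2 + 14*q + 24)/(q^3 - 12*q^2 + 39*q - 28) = (q^2 - 5*q - 6)/(q^2 - 8*q + 7)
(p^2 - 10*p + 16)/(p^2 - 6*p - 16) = (p - 2)/(p + 2)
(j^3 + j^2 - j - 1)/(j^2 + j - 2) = (j^2 + 2*j + 1)/(j + 2)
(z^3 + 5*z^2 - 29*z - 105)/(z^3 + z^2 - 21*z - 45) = (z + 7)/(z + 3)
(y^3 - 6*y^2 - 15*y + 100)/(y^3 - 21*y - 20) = (y - 5)/(y + 1)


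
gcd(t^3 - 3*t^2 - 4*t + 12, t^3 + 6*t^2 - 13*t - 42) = t^2 - t - 6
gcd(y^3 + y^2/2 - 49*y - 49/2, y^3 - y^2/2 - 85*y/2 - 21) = y^2 - 13*y/2 - 7/2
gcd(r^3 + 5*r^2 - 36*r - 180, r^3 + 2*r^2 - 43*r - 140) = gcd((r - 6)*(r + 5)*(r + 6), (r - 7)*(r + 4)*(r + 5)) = r + 5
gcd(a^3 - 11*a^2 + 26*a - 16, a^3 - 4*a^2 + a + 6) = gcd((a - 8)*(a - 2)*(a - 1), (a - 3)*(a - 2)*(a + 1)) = a - 2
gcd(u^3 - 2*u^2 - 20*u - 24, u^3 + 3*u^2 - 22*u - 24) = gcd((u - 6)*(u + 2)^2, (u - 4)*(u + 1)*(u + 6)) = 1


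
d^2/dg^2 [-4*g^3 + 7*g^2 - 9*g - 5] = 14 - 24*g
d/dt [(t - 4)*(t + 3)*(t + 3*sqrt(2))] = 3*t^2 - 2*t + 6*sqrt(2)*t - 12 - 3*sqrt(2)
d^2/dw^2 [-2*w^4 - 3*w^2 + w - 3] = -24*w^2 - 6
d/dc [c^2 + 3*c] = 2*c + 3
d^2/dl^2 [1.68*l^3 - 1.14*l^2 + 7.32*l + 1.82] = 10.08*l - 2.28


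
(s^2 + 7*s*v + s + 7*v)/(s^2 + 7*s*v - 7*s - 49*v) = (s + 1)/(s - 7)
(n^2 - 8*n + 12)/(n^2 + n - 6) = (n - 6)/(n + 3)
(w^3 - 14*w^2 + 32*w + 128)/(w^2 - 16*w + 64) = w + 2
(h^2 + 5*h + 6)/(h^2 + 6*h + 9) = (h + 2)/(h + 3)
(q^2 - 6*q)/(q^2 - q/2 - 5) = 2*q*(6 - q)/(-2*q^2 + q + 10)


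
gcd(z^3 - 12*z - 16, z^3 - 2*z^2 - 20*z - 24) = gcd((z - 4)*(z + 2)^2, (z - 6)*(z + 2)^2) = z^2 + 4*z + 4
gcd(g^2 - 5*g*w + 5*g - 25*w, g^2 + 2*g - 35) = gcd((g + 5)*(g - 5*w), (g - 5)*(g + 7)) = 1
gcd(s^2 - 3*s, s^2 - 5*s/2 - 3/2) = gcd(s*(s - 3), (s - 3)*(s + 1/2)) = s - 3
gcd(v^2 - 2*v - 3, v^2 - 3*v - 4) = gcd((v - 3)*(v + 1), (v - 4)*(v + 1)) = v + 1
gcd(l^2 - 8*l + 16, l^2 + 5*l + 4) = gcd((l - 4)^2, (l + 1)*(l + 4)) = 1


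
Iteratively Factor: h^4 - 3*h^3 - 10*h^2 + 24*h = (h - 2)*(h^3 - h^2 - 12*h) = h*(h - 2)*(h^2 - h - 12) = h*(h - 4)*(h - 2)*(h + 3)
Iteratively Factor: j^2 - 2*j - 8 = (j + 2)*(j - 4)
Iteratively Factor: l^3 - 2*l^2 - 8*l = (l - 4)*(l^2 + 2*l) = (l - 4)*(l + 2)*(l)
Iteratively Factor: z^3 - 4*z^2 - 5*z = (z)*(z^2 - 4*z - 5) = z*(z + 1)*(z - 5)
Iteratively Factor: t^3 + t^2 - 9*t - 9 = (t - 3)*(t^2 + 4*t + 3) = (t - 3)*(t + 3)*(t + 1)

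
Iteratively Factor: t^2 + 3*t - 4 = (t - 1)*(t + 4)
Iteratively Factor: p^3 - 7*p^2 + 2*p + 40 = (p - 4)*(p^2 - 3*p - 10) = (p - 5)*(p - 4)*(p + 2)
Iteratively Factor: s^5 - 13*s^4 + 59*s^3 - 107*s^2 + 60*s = (s - 3)*(s^4 - 10*s^3 + 29*s^2 - 20*s) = (s - 5)*(s - 3)*(s^3 - 5*s^2 + 4*s) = (s - 5)*(s - 3)*(s - 1)*(s^2 - 4*s) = s*(s - 5)*(s - 3)*(s - 1)*(s - 4)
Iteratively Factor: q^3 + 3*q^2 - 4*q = (q + 4)*(q^2 - q) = q*(q + 4)*(q - 1)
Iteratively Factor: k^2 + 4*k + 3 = (k + 1)*(k + 3)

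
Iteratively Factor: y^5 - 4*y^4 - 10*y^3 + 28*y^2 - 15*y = (y - 1)*(y^4 - 3*y^3 - 13*y^2 + 15*y) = y*(y - 1)*(y^3 - 3*y^2 - 13*y + 15) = y*(y - 1)*(y + 3)*(y^2 - 6*y + 5) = y*(y - 5)*(y - 1)*(y + 3)*(y - 1)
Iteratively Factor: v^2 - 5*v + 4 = (v - 1)*(v - 4)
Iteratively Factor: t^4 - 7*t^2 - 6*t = (t + 1)*(t^3 - t^2 - 6*t) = (t + 1)*(t + 2)*(t^2 - 3*t) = (t - 3)*(t + 1)*(t + 2)*(t)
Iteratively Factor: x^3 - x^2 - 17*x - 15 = (x + 1)*(x^2 - 2*x - 15) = (x + 1)*(x + 3)*(x - 5)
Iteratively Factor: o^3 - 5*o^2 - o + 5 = (o - 5)*(o^2 - 1) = (o - 5)*(o + 1)*(o - 1)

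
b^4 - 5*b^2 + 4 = (b - 2)*(b - 1)*(b + 1)*(b + 2)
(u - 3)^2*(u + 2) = u^3 - 4*u^2 - 3*u + 18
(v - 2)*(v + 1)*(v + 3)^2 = v^4 + 5*v^3 + v^2 - 21*v - 18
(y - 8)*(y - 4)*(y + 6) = y^3 - 6*y^2 - 40*y + 192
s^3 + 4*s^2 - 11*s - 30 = (s - 3)*(s + 2)*(s + 5)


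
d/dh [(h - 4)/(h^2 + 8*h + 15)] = (h^2 + 8*h - 2*(h - 4)*(h + 4) + 15)/(h^2 + 8*h + 15)^2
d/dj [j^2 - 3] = 2*j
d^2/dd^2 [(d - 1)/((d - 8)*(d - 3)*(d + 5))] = 2*(3*d^5 - 24*d^4 + 115*d^3 - 735*d^2 + 1962*d + 2039)/(d^9 - 18*d^8 + 15*d^7 + 1260*d^6 - 4785*d^5 - 26658*d^4 + 147329*d^3 + 86760*d^2 - 1339200*d + 1728000)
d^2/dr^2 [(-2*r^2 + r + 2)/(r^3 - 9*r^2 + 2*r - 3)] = 2*(-2*r^6 + 3*r^5 - 3*r^4 - 143*r^3 + 678*r^2 - 171*r - 58)/(r^9 - 27*r^8 + 249*r^7 - 846*r^6 + 660*r^5 - 873*r^4 + 359*r^3 - 279*r^2 + 54*r - 27)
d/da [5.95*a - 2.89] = 5.95000000000000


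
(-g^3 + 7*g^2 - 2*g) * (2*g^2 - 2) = -2*g^5 + 14*g^4 - 2*g^3 - 14*g^2 + 4*g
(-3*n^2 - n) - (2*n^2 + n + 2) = -5*n^2 - 2*n - 2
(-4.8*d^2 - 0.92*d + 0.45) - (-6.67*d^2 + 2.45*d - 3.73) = 1.87*d^2 - 3.37*d + 4.18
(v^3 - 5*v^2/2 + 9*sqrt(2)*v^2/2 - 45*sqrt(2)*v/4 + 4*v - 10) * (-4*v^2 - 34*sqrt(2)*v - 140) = -4*v^5 - 52*sqrt(2)*v^4 + 10*v^4 - 462*v^3 + 130*sqrt(2)*v^3 - 766*sqrt(2)*v^2 + 1155*v^2 - 560*v + 1915*sqrt(2)*v + 1400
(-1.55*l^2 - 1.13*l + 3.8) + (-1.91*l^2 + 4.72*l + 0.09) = -3.46*l^2 + 3.59*l + 3.89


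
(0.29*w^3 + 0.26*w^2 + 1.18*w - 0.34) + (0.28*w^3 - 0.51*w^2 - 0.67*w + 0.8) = 0.57*w^3 - 0.25*w^2 + 0.51*w + 0.46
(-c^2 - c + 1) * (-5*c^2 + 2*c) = 5*c^4 + 3*c^3 - 7*c^2 + 2*c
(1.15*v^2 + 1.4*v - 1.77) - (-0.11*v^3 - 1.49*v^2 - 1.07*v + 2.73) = 0.11*v^3 + 2.64*v^2 + 2.47*v - 4.5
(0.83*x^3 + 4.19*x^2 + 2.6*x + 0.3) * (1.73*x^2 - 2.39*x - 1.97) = 1.4359*x^5 + 5.265*x^4 - 7.1512*x^3 - 13.9493*x^2 - 5.839*x - 0.591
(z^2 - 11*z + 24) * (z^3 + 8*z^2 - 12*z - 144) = z^5 - 3*z^4 - 76*z^3 + 180*z^2 + 1296*z - 3456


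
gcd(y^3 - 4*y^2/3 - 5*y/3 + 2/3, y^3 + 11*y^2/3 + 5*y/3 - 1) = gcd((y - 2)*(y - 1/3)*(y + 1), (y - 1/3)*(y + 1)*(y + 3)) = y^2 + 2*y/3 - 1/3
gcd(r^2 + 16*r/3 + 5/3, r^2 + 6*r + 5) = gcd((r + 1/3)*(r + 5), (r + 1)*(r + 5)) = r + 5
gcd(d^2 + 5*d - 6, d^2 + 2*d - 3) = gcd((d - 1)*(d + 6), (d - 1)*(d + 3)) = d - 1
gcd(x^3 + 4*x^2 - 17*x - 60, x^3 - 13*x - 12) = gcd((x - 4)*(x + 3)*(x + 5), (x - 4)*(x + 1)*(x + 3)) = x^2 - x - 12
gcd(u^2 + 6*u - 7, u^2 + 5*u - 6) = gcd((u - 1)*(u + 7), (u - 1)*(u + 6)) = u - 1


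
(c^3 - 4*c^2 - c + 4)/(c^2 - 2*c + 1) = (c^2 - 3*c - 4)/(c - 1)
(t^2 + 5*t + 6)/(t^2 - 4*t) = (t^2 + 5*t + 6)/(t*(t - 4))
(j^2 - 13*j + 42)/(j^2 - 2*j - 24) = (j - 7)/(j + 4)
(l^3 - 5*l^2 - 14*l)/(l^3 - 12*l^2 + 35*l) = (l + 2)/(l - 5)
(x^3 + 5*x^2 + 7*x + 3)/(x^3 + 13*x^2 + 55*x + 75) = (x^2 + 2*x + 1)/(x^2 + 10*x + 25)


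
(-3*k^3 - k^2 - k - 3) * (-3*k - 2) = 9*k^4 + 9*k^3 + 5*k^2 + 11*k + 6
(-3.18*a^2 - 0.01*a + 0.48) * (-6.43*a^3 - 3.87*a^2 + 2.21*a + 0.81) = 20.4474*a^5 + 12.3709*a^4 - 10.0755*a^3 - 4.4555*a^2 + 1.0527*a + 0.3888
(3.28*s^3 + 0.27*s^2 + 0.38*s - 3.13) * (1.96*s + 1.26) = 6.4288*s^4 + 4.662*s^3 + 1.085*s^2 - 5.656*s - 3.9438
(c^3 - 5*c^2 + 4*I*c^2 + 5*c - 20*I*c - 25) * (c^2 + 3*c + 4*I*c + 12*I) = c^5 - 2*c^4 + 8*I*c^4 - 26*c^3 - 16*I*c^3 + 22*c^2 - 100*I*c^2 + 165*c - 40*I*c - 300*I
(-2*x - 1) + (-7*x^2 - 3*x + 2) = -7*x^2 - 5*x + 1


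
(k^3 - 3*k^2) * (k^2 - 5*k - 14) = k^5 - 8*k^4 + k^3 + 42*k^2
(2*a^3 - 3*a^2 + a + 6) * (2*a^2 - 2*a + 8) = 4*a^5 - 10*a^4 + 24*a^3 - 14*a^2 - 4*a + 48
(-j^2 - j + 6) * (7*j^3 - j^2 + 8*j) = -7*j^5 - 6*j^4 + 35*j^3 - 14*j^2 + 48*j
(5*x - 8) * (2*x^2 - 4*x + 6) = 10*x^3 - 36*x^2 + 62*x - 48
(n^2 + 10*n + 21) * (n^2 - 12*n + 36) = n^4 - 2*n^3 - 63*n^2 + 108*n + 756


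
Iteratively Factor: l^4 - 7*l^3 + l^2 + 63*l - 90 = (l - 3)*(l^3 - 4*l^2 - 11*l + 30) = (l - 5)*(l - 3)*(l^2 + l - 6) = (l - 5)*(l - 3)*(l - 2)*(l + 3)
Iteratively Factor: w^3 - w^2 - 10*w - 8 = (w - 4)*(w^2 + 3*w + 2) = (w - 4)*(w + 1)*(w + 2)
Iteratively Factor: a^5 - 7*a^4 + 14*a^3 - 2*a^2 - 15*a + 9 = (a - 1)*(a^4 - 6*a^3 + 8*a^2 + 6*a - 9) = (a - 1)*(a + 1)*(a^3 - 7*a^2 + 15*a - 9) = (a - 3)*(a - 1)*(a + 1)*(a^2 - 4*a + 3) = (a - 3)*(a - 1)^2*(a + 1)*(a - 3)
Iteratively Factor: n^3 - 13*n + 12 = (n - 3)*(n^2 + 3*n - 4) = (n - 3)*(n - 1)*(n + 4)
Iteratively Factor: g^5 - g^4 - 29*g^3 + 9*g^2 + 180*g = (g + 3)*(g^4 - 4*g^3 - 17*g^2 + 60*g) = g*(g + 3)*(g^3 - 4*g^2 - 17*g + 60) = g*(g - 5)*(g + 3)*(g^2 + g - 12) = g*(g - 5)*(g - 3)*(g + 3)*(g + 4)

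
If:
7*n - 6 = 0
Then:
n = 6/7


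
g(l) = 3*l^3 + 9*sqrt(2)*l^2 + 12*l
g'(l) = 9*l^2 + 18*sqrt(2)*l + 12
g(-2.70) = 1.34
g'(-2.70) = 8.88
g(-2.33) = 3.19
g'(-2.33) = 1.55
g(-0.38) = -2.89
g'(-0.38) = 3.63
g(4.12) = 475.29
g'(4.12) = 269.65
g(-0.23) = -2.12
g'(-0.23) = 6.62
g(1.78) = 78.61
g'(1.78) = 85.83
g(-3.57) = -17.12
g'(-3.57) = 35.83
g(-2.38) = 3.09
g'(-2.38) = 2.39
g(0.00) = 0.00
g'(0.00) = 12.00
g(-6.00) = -261.79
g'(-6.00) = 183.26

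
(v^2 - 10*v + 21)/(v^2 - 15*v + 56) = (v - 3)/(v - 8)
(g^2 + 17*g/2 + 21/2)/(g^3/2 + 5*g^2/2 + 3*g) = (2*g^2 + 17*g + 21)/(g*(g^2 + 5*g + 6))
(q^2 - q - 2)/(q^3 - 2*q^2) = (q + 1)/q^2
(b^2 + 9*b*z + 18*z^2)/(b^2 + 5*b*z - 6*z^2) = (-b - 3*z)/(-b + z)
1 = 1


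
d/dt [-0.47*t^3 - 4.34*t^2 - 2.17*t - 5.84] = -1.41*t^2 - 8.68*t - 2.17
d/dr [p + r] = 1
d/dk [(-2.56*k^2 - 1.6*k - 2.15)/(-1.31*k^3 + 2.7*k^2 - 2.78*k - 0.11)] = (-3.3536*k^4 - 4.192*k^3 + 2.9873*k^2 + 12.1732*k - 5.801)/(1.7161*k^6 - 7.074*k^5 + 14.5736*k^4 - 14.7238*k^3 + 7.1344*k^2 + 0.6116*k + 0.0121)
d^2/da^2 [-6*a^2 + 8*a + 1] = -12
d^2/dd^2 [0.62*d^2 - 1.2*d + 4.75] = 1.24000000000000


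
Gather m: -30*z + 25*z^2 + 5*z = 25*z^2 - 25*z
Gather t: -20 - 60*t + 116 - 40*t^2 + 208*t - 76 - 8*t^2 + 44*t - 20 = -48*t^2 + 192*t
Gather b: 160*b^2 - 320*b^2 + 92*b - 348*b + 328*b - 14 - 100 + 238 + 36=-160*b^2 + 72*b + 160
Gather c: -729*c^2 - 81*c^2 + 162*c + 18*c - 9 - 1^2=-810*c^2 + 180*c - 10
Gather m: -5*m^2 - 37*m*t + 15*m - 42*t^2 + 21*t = -5*m^2 + m*(15 - 37*t) - 42*t^2 + 21*t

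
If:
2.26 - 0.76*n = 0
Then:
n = 2.97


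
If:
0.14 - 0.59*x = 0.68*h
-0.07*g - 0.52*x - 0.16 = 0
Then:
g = -7.42857142857143*x - 2.28571428571429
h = 0.205882352941176 - 0.867647058823529*x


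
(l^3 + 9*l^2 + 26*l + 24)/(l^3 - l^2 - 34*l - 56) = (l + 3)/(l - 7)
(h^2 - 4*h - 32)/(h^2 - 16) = (h - 8)/(h - 4)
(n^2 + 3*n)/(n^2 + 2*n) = (n + 3)/(n + 2)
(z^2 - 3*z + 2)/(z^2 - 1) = (z - 2)/(z + 1)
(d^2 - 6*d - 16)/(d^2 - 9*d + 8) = (d + 2)/(d - 1)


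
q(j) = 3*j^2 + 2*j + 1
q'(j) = 6*j + 2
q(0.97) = 5.76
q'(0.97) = 7.82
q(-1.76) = 6.77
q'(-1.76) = -8.56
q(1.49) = 10.64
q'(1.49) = 10.94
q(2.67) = 27.73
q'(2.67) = 18.02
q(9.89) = 314.22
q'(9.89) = 61.34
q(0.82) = 4.66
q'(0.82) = 6.92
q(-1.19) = 2.87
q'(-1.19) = -5.14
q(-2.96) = 21.36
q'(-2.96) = -15.76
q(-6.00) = 97.00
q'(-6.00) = -34.00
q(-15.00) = 646.00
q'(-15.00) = -88.00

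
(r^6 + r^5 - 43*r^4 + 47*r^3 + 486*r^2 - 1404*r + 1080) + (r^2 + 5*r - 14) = r^6 + r^5 - 43*r^4 + 47*r^3 + 487*r^2 - 1399*r + 1066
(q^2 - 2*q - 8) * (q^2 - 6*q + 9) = q^4 - 8*q^3 + 13*q^2 + 30*q - 72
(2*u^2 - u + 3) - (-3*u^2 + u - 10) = 5*u^2 - 2*u + 13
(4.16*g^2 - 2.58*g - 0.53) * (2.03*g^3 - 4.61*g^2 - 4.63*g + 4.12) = 8.4448*g^5 - 24.415*g^4 - 8.4429*g^3 + 31.5279*g^2 - 8.1757*g - 2.1836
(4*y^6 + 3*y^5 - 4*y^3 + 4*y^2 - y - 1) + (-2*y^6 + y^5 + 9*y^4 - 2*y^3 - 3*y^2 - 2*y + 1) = 2*y^6 + 4*y^5 + 9*y^4 - 6*y^3 + y^2 - 3*y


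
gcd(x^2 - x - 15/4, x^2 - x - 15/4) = x^2 - x - 15/4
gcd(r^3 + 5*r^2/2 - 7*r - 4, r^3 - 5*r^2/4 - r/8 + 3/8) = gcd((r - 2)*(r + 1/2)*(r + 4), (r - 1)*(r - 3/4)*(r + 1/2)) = r + 1/2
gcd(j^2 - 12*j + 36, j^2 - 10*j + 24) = j - 6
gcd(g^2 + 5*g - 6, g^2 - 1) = g - 1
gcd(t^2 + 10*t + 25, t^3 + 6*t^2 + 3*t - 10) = t + 5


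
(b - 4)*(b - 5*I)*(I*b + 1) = I*b^3 + 6*b^2 - 4*I*b^2 - 24*b - 5*I*b + 20*I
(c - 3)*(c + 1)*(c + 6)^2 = c^4 + 10*c^3 + 9*c^2 - 108*c - 108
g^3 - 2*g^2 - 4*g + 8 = (g - 2)^2*(g + 2)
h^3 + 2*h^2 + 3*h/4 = h*(h + 1/2)*(h + 3/2)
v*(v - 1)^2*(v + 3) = v^4 + v^3 - 5*v^2 + 3*v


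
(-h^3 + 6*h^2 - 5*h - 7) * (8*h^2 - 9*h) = -8*h^5 + 57*h^4 - 94*h^3 - 11*h^2 + 63*h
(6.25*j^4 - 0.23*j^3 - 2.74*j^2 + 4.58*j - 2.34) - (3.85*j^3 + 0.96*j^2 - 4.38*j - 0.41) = 6.25*j^4 - 4.08*j^3 - 3.7*j^2 + 8.96*j - 1.93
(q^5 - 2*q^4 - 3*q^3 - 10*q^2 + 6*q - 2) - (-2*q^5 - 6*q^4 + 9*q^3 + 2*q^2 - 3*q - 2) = 3*q^5 + 4*q^4 - 12*q^3 - 12*q^2 + 9*q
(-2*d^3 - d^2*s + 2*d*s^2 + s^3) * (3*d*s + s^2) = -6*d^4*s - 5*d^3*s^2 + 5*d^2*s^3 + 5*d*s^4 + s^5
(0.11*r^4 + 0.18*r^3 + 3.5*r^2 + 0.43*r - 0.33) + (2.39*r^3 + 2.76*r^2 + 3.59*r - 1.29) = 0.11*r^4 + 2.57*r^3 + 6.26*r^2 + 4.02*r - 1.62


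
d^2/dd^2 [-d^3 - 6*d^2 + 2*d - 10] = -6*d - 12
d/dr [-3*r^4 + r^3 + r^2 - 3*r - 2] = -12*r^3 + 3*r^2 + 2*r - 3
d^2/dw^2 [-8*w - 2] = 0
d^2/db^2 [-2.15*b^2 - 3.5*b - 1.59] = -4.30000000000000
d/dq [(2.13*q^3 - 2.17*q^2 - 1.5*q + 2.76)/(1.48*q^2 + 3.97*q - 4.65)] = (3.1524*q^4 + 16.9122*q^3 - 36.1084*q^2 + 12.0114*q - 3.9822)/(2.1904*q^4 + 11.7512*q^3 + 1.9969*q^2 - 36.921*q + 21.6225)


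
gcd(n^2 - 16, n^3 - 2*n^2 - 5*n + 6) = 1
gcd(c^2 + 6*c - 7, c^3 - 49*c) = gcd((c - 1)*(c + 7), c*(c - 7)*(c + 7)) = c + 7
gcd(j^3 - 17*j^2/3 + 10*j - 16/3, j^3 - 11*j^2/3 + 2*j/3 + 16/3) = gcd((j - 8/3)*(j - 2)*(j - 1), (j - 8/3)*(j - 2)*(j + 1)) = j^2 - 14*j/3 + 16/3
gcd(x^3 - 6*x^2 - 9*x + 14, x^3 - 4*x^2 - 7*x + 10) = x^2 + x - 2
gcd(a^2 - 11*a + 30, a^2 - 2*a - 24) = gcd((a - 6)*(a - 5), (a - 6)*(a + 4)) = a - 6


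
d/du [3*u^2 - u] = 6*u - 1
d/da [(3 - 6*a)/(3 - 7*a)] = 3/(7*a - 3)^2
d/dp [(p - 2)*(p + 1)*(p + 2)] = 3*p^2 + 2*p - 4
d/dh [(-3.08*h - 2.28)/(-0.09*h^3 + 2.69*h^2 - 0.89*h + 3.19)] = (-0.5544*h^3 + 7.6696*h^2 + 12.2664*h - 11.8544)/(0.0081*h^6 - 0.4842*h^5 + 7.3963*h^4 - 5.3624*h^3 + 17.9543*h^2 - 5.6782*h + 10.1761)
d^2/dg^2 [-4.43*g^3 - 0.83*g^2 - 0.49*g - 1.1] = -26.58*g - 1.66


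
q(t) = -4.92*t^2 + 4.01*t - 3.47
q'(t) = 4.01 - 9.84*t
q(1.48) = -8.31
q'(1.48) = -10.55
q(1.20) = -5.74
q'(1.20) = -7.80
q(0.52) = -2.72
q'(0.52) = -1.11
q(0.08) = -3.18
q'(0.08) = 3.22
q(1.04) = -4.62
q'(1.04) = -6.22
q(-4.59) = -125.53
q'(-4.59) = 49.18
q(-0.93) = -11.45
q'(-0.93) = 13.16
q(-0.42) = -6.02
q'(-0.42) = 8.14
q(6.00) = -156.53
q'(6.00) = -55.03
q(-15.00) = -1170.62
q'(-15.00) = 151.61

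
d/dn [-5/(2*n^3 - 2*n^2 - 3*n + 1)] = 5*(6*n^2 - 4*n - 3)/(2*n^3 - 2*n^2 - 3*n + 1)^2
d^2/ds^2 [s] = 0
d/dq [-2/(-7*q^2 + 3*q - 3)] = 2*(3 - 14*q)/(7*q^2 - 3*q + 3)^2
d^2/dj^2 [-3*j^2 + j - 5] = -6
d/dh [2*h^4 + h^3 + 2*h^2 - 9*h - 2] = 8*h^3 + 3*h^2 + 4*h - 9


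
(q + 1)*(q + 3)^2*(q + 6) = q^4 + 13*q^3 + 57*q^2 + 99*q + 54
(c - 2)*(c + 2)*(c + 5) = c^3 + 5*c^2 - 4*c - 20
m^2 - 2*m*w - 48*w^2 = (m - 8*w)*(m + 6*w)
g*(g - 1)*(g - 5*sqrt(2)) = g^3 - 5*sqrt(2)*g^2 - g^2 + 5*sqrt(2)*g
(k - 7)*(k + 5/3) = k^2 - 16*k/3 - 35/3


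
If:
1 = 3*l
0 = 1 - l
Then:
No Solution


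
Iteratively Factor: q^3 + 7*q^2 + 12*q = (q + 3)*(q^2 + 4*q) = q*(q + 3)*(q + 4)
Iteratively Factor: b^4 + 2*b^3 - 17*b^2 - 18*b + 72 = (b + 4)*(b^3 - 2*b^2 - 9*b + 18) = (b - 3)*(b + 4)*(b^2 + b - 6) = (b - 3)*(b + 3)*(b + 4)*(b - 2)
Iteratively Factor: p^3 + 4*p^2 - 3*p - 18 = (p + 3)*(p^2 + p - 6) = (p - 2)*(p + 3)*(p + 3)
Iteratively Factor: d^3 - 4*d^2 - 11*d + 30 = (d - 5)*(d^2 + d - 6) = (d - 5)*(d - 2)*(d + 3)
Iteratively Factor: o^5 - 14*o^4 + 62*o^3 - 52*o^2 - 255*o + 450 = (o + 2)*(o^4 - 16*o^3 + 94*o^2 - 240*o + 225) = (o - 3)*(o + 2)*(o^3 - 13*o^2 + 55*o - 75) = (o - 5)*(o - 3)*(o + 2)*(o^2 - 8*o + 15) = (o - 5)*(o - 3)^2*(o + 2)*(o - 5)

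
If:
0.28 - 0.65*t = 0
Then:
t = 0.43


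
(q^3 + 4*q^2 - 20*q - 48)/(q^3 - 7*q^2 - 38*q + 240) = (q^2 - 2*q - 8)/(q^2 - 13*q + 40)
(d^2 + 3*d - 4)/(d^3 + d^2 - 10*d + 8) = 1/(d - 2)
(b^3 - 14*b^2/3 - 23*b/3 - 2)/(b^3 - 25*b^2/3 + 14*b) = (3*b^2 + 4*b + 1)/(b*(3*b - 7))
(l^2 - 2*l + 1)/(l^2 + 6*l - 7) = (l - 1)/(l + 7)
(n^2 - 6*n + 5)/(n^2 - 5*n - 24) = (-n^2 + 6*n - 5)/(-n^2 + 5*n + 24)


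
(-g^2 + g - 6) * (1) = -g^2 + g - 6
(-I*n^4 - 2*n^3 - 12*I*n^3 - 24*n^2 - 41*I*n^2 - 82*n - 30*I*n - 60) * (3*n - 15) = -3*I*n^5 - 6*n^4 - 21*I*n^4 - 42*n^3 + 57*I*n^3 + 114*n^2 + 525*I*n^2 + 1050*n + 450*I*n + 900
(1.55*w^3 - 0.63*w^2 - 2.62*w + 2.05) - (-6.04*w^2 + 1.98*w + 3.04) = 1.55*w^3 + 5.41*w^2 - 4.6*w - 0.99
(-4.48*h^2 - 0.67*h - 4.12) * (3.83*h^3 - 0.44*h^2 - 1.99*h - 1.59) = -17.1584*h^5 - 0.5949*h^4 - 6.5696*h^3 + 10.2693*h^2 + 9.2641*h + 6.5508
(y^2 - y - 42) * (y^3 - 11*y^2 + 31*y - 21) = y^5 - 12*y^4 + 410*y^2 - 1281*y + 882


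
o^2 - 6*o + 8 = (o - 4)*(o - 2)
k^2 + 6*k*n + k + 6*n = (k + 1)*(k + 6*n)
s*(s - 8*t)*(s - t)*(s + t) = s^4 - 8*s^3*t - s^2*t^2 + 8*s*t^3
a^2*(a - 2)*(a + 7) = a^4 + 5*a^3 - 14*a^2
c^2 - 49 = (c - 7)*(c + 7)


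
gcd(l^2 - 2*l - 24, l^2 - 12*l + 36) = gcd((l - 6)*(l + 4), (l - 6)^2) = l - 6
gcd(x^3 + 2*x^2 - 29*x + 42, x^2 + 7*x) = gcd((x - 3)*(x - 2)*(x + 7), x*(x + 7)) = x + 7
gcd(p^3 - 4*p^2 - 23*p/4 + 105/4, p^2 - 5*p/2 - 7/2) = p - 7/2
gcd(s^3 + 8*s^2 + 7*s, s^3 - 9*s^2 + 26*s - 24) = 1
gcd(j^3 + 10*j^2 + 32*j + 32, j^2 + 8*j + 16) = j^2 + 8*j + 16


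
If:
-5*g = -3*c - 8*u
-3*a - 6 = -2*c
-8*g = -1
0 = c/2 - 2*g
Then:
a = -5/3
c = 1/2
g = 1/8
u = -7/64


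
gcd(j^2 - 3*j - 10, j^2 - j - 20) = j - 5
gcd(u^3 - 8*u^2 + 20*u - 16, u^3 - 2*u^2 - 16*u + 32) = u^2 - 6*u + 8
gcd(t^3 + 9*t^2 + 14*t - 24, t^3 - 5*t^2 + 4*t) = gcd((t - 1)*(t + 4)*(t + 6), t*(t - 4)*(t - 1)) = t - 1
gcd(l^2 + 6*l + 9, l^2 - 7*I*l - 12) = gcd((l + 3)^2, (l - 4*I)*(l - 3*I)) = 1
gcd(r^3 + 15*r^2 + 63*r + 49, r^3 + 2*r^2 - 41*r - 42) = r^2 + 8*r + 7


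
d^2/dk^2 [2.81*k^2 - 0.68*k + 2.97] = 5.62000000000000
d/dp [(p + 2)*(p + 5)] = 2*p + 7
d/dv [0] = 0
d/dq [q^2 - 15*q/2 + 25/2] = 2*q - 15/2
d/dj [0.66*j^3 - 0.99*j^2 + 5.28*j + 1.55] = 1.98*j^2 - 1.98*j + 5.28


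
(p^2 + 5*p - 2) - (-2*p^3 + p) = 2*p^3 + p^2 + 4*p - 2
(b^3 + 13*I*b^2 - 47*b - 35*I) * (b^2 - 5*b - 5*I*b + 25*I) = b^5 - 5*b^4 + 8*I*b^4 + 18*b^3 - 40*I*b^3 - 90*b^2 + 200*I*b^2 - 175*b - 1000*I*b + 875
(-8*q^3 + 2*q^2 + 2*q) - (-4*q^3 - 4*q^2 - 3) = -4*q^3 + 6*q^2 + 2*q + 3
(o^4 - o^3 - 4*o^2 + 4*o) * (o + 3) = o^5 + 2*o^4 - 7*o^3 - 8*o^2 + 12*o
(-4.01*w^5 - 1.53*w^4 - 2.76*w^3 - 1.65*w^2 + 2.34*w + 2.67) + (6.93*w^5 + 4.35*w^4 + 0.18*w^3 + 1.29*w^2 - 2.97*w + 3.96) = 2.92*w^5 + 2.82*w^4 - 2.58*w^3 - 0.36*w^2 - 0.63*w + 6.63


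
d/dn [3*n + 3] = 3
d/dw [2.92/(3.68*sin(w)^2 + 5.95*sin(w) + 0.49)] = -(21.4912*sin(w) + 17.374)*cos(w)/(3.68*sin(w)^2 + 5.95*sin(w) + 0.49)^2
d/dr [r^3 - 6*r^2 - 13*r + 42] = 3*r^2 - 12*r - 13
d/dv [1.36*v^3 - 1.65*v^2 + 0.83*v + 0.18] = 4.08*v^2 - 3.3*v + 0.83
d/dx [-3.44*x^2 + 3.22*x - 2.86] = 3.22 - 6.88*x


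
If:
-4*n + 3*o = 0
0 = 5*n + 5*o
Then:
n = 0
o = 0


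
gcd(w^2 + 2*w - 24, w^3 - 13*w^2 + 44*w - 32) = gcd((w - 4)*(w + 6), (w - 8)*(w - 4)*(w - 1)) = w - 4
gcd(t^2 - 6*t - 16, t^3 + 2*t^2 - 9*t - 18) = t + 2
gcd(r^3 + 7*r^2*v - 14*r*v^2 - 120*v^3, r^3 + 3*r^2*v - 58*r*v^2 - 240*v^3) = r^2 + 11*r*v + 30*v^2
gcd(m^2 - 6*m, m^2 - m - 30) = m - 6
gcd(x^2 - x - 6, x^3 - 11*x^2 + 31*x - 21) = x - 3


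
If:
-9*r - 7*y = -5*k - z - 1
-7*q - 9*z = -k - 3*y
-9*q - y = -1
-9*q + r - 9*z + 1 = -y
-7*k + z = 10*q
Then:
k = -39/422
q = 921/13082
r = -2863/13082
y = 4793/13082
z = 747/13082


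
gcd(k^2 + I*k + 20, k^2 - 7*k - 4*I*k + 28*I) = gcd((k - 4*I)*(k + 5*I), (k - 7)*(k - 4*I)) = k - 4*I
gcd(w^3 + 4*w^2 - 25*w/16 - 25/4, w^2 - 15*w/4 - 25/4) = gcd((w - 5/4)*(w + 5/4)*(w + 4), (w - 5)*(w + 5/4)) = w + 5/4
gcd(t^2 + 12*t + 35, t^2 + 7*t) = t + 7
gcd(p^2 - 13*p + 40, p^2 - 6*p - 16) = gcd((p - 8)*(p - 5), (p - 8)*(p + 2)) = p - 8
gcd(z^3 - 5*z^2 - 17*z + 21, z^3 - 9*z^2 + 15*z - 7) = z^2 - 8*z + 7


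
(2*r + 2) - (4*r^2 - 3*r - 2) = -4*r^2 + 5*r + 4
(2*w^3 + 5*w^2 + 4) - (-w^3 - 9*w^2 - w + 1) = 3*w^3 + 14*w^2 + w + 3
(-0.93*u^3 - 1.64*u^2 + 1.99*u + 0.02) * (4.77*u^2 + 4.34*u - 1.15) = -4.4361*u^5 - 11.859*u^4 + 3.4442*u^3 + 10.618*u^2 - 2.2017*u - 0.023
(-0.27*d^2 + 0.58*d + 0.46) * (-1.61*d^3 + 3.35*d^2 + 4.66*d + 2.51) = 0.4347*d^5 - 1.8383*d^4 - 0.0558000000000003*d^3 + 3.5661*d^2 + 3.5994*d + 1.1546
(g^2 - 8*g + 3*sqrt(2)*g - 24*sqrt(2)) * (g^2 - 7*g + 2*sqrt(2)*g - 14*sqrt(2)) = g^4 - 15*g^3 + 5*sqrt(2)*g^3 - 75*sqrt(2)*g^2 + 68*g^2 - 180*g + 280*sqrt(2)*g + 672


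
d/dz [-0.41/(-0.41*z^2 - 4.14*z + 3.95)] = (-0.3362*z - 1.6974)/(0.41*z^2 + 4.14*z - 3.95)^2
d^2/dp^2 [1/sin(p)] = (cos(p)^2 + 1)/sin(p)^3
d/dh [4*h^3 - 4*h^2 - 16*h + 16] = 12*h^2 - 8*h - 16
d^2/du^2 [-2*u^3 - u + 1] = -12*u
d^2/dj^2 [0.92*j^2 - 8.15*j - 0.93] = 1.84000000000000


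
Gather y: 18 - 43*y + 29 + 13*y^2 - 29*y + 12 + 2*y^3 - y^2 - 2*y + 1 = 2*y^3 + 12*y^2 - 74*y + 60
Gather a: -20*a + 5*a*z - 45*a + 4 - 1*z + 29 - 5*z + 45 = a*(5*z - 65) - 6*z + 78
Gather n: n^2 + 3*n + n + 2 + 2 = n^2 + 4*n + 4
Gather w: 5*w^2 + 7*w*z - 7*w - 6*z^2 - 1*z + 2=5*w^2 + w*(7*z - 7) - 6*z^2 - z + 2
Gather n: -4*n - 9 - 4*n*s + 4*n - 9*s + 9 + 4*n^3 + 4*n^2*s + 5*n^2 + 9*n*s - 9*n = 4*n^3 + n^2*(4*s + 5) + n*(5*s - 9) - 9*s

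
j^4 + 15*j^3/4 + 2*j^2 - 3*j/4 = j*(j - 1/4)*(j + 1)*(j + 3)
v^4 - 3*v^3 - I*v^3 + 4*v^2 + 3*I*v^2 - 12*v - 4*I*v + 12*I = (v - 3)*(v - 2*I)*(v - I)*(v + 2*I)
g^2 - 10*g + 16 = (g - 8)*(g - 2)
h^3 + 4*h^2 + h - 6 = (h - 1)*(h + 2)*(h + 3)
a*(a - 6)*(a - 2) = a^3 - 8*a^2 + 12*a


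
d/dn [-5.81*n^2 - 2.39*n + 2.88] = -11.62*n - 2.39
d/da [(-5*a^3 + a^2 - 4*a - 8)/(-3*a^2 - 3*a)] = (5*a^4 + 10*a^3 - 5*a^2 - 16*a - 8)/(3*a^2*(a^2 + 2*a + 1))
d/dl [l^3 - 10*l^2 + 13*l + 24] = 3*l^2 - 20*l + 13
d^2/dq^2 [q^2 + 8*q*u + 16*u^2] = 2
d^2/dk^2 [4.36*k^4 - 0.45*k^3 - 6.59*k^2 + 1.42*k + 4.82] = 52.32*k^2 - 2.7*k - 13.18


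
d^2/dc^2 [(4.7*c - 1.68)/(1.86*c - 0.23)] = -7.602936/(1.86*c - 0.23)^3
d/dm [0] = 0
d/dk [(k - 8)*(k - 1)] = 2*k - 9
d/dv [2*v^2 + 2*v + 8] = 4*v + 2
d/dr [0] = 0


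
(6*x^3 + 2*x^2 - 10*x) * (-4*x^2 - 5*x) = -24*x^5 - 38*x^4 + 30*x^3 + 50*x^2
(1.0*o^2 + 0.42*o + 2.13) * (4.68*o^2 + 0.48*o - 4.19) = 4.68*o^4 + 2.4456*o^3 + 5.98*o^2 - 0.7374*o - 8.9247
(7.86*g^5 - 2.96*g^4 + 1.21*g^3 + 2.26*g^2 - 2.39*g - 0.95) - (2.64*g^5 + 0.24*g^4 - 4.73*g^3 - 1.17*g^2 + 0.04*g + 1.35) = 5.22*g^5 - 3.2*g^4 + 5.94*g^3 + 3.43*g^2 - 2.43*g - 2.3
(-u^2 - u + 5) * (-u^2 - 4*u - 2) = u^4 + 5*u^3 + u^2 - 18*u - 10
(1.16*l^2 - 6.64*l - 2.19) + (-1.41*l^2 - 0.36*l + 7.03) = -0.25*l^2 - 7.0*l + 4.84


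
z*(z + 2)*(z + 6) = z^3 + 8*z^2 + 12*z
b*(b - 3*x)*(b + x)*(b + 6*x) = b^4 + 4*b^3*x - 15*b^2*x^2 - 18*b*x^3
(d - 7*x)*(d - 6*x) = d^2 - 13*d*x + 42*x^2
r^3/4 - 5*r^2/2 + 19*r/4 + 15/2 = (r/4 + 1/4)*(r - 6)*(r - 5)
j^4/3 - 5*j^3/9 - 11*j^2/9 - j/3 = j*(j/3 + 1/3)*(j - 3)*(j + 1/3)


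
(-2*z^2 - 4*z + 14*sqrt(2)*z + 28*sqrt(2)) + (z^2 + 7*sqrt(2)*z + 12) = -z^2 - 4*z + 21*sqrt(2)*z + 12 + 28*sqrt(2)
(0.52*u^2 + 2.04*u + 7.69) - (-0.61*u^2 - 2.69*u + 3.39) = 1.13*u^2 + 4.73*u + 4.3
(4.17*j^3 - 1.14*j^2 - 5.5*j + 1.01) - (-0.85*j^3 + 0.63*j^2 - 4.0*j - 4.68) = 5.02*j^3 - 1.77*j^2 - 1.5*j + 5.69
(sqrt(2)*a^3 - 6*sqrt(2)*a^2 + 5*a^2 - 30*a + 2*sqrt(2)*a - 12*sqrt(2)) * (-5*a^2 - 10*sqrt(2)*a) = -5*sqrt(2)*a^5 - 45*a^4 + 30*sqrt(2)*a^4 - 60*sqrt(2)*a^3 + 270*a^3 - 40*a^2 + 360*sqrt(2)*a^2 + 240*a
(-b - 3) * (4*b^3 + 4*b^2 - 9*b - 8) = -4*b^4 - 16*b^3 - 3*b^2 + 35*b + 24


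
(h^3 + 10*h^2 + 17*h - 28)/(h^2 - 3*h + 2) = (h^2 + 11*h + 28)/(h - 2)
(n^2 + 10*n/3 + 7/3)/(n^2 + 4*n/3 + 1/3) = (3*n + 7)/(3*n + 1)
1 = 1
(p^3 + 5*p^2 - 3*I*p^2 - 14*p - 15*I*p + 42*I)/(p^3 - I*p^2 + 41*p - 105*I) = (p^2 + 5*p - 14)/(p^2 + 2*I*p + 35)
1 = 1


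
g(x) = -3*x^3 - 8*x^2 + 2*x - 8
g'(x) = -9*x^2 - 16*x + 2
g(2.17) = -71.99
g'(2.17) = -75.10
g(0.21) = -7.96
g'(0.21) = -1.76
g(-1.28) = -17.38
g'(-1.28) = 7.73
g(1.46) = -31.47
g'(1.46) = -40.54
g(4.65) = -473.31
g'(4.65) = -267.00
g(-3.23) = 3.17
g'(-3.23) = -40.22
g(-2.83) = -9.74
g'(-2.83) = -24.80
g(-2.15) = -19.46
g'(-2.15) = -5.20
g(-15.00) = 8287.00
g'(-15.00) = -1783.00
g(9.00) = -2825.00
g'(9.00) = -871.00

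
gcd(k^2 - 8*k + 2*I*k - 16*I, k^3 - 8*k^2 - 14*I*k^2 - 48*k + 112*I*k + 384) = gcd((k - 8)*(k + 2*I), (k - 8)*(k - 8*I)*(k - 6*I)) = k - 8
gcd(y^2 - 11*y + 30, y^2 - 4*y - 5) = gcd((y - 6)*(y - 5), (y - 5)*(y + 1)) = y - 5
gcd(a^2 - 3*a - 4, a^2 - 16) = a - 4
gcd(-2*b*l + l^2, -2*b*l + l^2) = 2*b*l - l^2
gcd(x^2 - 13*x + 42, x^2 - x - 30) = x - 6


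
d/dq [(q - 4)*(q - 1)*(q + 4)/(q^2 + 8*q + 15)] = (q^4 + 16*q^3 + 53*q^2 - 62*q - 368)/(q^4 + 16*q^3 + 94*q^2 + 240*q + 225)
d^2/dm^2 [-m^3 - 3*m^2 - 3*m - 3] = -6*m - 6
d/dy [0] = 0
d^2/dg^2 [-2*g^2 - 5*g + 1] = -4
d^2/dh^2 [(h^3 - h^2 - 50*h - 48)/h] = 2 - 96/h^3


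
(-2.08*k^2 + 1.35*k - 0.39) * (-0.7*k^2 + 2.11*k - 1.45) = 1.456*k^4 - 5.3338*k^3 + 6.1375*k^2 - 2.7804*k + 0.5655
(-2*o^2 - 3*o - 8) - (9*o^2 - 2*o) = -11*o^2 - o - 8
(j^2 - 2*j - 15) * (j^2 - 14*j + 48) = j^4 - 16*j^3 + 61*j^2 + 114*j - 720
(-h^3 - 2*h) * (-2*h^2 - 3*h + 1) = 2*h^5 + 3*h^4 + 3*h^3 + 6*h^2 - 2*h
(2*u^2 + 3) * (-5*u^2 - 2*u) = -10*u^4 - 4*u^3 - 15*u^2 - 6*u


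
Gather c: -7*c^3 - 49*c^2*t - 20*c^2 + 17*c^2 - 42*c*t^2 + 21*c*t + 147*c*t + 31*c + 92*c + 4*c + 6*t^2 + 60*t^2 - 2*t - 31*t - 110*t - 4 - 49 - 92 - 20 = -7*c^3 + c^2*(-49*t - 3) + c*(-42*t^2 + 168*t + 127) + 66*t^2 - 143*t - 165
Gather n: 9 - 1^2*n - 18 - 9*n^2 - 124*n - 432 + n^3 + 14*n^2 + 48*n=n^3 + 5*n^2 - 77*n - 441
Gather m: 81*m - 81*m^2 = -81*m^2 + 81*m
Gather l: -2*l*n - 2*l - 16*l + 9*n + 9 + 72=l*(-2*n - 18) + 9*n + 81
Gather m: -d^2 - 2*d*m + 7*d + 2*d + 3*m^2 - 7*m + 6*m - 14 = -d^2 + 9*d + 3*m^2 + m*(-2*d - 1) - 14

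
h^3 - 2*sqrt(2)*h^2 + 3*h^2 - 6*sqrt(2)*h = h*(h + 3)*(h - 2*sqrt(2))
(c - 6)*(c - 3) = c^2 - 9*c + 18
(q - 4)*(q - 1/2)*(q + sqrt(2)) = q^3 - 9*q^2/2 + sqrt(2)*q^2 - 9*sqrt(2)*q/2 + 2*q + 2*sqrt(2)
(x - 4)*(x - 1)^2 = x^3 - 6*x^2 + 9*x - 4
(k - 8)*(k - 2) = k^2 - 10*k + 16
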